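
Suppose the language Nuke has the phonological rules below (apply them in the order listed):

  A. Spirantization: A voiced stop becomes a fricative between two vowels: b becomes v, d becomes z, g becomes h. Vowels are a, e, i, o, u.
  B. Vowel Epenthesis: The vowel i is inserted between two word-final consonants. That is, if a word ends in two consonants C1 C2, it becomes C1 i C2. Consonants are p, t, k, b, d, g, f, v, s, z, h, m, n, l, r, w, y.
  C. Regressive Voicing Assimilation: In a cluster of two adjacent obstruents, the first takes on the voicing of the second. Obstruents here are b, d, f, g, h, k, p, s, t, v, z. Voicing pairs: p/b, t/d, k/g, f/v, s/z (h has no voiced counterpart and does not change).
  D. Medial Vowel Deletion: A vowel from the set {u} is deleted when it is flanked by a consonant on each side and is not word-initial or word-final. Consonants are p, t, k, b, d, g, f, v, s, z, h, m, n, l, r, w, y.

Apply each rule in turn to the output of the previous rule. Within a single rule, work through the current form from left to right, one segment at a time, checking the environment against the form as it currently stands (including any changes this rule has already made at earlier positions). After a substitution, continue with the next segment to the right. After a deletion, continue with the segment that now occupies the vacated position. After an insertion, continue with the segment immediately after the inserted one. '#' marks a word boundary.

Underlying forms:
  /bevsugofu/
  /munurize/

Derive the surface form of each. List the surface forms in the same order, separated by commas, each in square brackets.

[befshofu], [mnrize]

/bevsugofu/:
  A Spirantization: [bevsugofu] → [bevsuhofu]
  B Vowel Epenthesis: no change — [bevsuhofu]
  C Regressive Voicing Assimilation: [bevsuhofu] → [befsuhofu]
  D Medial Vowel Deletion: [befsuhofu] → [befshofu]
/munurize/:
  A Spirantization: no change — [munurize]
  B Vowel Epenthesis: no change — [munurize]
  C Regressive Voicing Assimilation: no change — [munurize]
  D Medial Vowel Deletion: [munurize] → [mnrize]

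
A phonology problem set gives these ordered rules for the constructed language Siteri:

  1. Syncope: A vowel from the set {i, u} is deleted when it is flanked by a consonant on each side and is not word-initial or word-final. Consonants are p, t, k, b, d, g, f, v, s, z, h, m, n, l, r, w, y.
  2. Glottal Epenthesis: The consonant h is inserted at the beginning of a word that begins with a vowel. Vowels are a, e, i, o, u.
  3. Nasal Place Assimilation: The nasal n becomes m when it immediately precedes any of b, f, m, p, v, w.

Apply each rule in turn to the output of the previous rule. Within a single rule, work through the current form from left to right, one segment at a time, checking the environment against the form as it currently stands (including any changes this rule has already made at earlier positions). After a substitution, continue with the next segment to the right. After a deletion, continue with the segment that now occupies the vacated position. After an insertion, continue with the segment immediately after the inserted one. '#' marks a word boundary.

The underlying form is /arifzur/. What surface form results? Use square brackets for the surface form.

[harfzr]

1 Syncope: [arifzur] → [arfzr]
2 Glottal Epenthesis: [arfzr] → [harfzr]
3 Nasal Place Assimilation: no change — [harfzr]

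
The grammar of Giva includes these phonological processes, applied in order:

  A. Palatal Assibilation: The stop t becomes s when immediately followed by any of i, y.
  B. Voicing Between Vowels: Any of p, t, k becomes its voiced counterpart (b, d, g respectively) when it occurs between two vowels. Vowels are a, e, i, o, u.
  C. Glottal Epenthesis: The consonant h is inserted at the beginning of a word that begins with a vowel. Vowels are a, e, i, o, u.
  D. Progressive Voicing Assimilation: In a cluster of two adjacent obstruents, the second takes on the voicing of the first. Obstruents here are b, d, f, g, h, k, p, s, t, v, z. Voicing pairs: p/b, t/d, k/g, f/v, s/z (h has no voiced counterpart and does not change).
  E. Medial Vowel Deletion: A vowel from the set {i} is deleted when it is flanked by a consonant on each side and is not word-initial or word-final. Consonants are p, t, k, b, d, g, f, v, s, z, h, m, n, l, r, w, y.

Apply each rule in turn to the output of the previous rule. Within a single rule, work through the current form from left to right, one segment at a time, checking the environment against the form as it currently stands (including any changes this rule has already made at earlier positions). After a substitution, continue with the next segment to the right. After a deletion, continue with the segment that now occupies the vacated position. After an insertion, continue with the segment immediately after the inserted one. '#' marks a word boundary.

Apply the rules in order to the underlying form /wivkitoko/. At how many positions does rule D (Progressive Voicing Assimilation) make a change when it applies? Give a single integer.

A Palatal Assibilation: no change — [wivkitoko]
B Voicing Between Vowels: [wivkitoko] → [wivkidogo]
C Glottal Epenthesis: no change — [wivkidogo]
D Progressive Voicing Assimilation: [wivkidogo] → [wivgidogo]
E Medial Vowel Deletion: [wivgidogo] → [wvgdogo]
Rule D changed 1 position(s).

1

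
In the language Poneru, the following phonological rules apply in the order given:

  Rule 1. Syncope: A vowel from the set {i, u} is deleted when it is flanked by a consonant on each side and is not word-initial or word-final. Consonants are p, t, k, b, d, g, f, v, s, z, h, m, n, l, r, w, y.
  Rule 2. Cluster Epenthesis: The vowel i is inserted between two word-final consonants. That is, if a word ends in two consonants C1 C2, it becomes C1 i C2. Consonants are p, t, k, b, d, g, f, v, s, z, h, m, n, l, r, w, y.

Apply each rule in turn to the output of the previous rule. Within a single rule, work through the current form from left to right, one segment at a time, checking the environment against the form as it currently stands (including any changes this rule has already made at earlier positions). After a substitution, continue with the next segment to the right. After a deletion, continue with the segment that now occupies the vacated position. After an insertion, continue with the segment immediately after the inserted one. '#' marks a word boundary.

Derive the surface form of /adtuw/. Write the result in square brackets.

[adtiw]

Rule 1 Syncope: [adtuw] → [adtw]
Rule 2 Cluster Epenthesis: [adtw] → [adtiw]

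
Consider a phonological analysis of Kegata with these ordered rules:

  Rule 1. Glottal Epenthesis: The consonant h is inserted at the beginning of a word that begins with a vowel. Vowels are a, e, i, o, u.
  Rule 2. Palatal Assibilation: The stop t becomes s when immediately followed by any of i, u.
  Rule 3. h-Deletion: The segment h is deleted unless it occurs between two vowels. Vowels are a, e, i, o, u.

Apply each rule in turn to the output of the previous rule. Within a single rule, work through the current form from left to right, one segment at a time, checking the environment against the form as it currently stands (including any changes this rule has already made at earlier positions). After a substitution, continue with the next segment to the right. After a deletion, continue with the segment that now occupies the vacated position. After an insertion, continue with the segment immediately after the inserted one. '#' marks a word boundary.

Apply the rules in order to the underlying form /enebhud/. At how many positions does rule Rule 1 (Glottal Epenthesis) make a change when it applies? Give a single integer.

1

Rule 1 Glottal Epenthesis: [enebhud] → [henebhud]
Rule 2 Palatal Assibilation: no change — [henebhud]
Rule 3 h-Deletion: [henebhud] → [enebud]
Rule Rule 1 changed 1 position(s).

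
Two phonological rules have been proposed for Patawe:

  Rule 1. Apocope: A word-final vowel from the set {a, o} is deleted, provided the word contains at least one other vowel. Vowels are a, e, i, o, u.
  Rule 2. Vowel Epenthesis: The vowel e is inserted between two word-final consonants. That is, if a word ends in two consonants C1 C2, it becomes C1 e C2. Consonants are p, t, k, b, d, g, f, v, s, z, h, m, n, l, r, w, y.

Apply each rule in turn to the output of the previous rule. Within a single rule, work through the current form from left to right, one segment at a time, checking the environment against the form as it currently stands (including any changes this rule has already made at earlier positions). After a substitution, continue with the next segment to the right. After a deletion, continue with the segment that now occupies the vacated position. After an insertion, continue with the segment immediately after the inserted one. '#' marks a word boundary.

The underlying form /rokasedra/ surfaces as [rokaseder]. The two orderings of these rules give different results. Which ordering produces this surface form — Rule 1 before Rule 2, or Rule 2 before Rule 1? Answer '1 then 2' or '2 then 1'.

1 then 2

Order 1 then 2:
  1 Apocope: [rokasedra] → [rokasedr]
  2 Vowel Epenthesis: [rokasedr] → [rokaseder]
  result: [rokaseder]
Order 2 then 1:
  2 Vowel Epenthesis: no change — [rokasedra]
  1 Apocope: [rokasedra] → [rokasedr]
  result: [rokasedr]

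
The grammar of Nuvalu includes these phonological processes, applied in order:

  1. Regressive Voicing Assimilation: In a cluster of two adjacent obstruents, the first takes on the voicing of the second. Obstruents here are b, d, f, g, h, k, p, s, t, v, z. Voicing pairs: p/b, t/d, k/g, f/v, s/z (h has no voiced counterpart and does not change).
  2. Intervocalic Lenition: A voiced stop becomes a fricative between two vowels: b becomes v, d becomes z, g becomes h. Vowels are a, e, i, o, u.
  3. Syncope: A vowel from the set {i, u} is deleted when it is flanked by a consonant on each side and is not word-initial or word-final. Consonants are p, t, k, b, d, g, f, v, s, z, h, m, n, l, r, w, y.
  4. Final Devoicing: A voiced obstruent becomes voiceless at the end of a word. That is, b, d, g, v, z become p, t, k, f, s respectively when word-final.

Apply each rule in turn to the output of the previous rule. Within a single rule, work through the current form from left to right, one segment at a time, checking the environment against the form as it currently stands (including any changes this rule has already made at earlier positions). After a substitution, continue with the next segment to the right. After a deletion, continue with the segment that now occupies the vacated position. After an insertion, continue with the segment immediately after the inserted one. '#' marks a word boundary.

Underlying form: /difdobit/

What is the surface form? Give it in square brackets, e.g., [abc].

1 Regressive Voicing Assimilation: [difdobit] → [divdobit]
2 Intervocalic Lenition: [divdobit] → [divdovit]
3 Syncope: [divdovit] → [dvdovt]
4 Final Devoicing: no change — [dvdovt]

[dvdovt]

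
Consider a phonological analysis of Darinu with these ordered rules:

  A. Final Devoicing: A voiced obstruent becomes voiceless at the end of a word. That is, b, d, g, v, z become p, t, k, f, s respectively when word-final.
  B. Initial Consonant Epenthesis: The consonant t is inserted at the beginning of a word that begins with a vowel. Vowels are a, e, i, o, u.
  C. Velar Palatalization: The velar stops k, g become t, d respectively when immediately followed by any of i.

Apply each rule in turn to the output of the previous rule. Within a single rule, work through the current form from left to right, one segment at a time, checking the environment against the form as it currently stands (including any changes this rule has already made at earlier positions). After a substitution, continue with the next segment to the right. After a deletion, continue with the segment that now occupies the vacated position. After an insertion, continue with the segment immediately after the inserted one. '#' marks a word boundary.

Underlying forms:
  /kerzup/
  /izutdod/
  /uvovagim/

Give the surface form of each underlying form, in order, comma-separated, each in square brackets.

[kerzup], [tizutdot], [tuvovadim]

/kerzup/:
  A Final Devoicing: no change — [kerzup]
  B Initial Consonant Epenthesis: no change — [kerzup]
  C Velar Palatalization: no change — [kerzup]
/izutdod/:
  A Final Devoicing: [izutdod] → [izutdot]
  B Initial Consonant Epenthesis: [izutdot] → [tizutdot]
  C Velar Palatalization: no change — [tizutdot]
/uvovagim/:
  A Final Devoicing: no change — [uvovagim]
  B Initial Consonant Epenthesis: [uvovagim] → [tuvovagim]
  C Velar Palatalization: [tuvovagim] → [tuvovadim]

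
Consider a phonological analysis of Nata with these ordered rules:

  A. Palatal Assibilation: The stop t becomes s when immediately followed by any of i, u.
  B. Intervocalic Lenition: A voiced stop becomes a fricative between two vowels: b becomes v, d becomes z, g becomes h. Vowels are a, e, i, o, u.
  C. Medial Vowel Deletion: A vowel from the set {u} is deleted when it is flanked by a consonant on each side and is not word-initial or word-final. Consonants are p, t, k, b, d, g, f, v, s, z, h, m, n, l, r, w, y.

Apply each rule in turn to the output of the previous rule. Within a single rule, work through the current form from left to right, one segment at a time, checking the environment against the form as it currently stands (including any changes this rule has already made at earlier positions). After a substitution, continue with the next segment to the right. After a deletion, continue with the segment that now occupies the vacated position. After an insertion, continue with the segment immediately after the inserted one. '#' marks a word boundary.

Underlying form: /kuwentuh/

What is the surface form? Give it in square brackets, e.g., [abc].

A Palatal Assibilation: [kuwentuh] → [kuwensuh]
B Intervocalic Lenition: no change — [kuwensuh]
C Medial Vowel Deletion: [kuwensuh] → [kwensh]

[kwensh]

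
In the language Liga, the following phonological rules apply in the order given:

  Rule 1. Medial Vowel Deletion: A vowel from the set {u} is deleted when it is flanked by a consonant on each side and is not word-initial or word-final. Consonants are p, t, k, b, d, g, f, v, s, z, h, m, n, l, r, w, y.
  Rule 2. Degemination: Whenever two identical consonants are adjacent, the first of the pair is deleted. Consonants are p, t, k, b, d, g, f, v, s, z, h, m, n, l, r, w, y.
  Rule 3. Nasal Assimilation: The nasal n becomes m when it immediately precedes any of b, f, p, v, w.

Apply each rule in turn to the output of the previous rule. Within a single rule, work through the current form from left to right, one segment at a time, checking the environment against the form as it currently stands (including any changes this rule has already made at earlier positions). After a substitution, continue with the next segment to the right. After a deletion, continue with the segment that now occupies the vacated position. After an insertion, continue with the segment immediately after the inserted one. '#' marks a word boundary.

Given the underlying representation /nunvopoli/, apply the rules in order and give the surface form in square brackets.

[mvopoli]

Rule 1 Medial Vowel Deletion: [nunvopoli] → [nnvopoli]
Rule 2 Degemination: [nnvopoli] → [nvopoli]
Rule 3 Nasal Assimilation: [nvopoli] → [mvopoli]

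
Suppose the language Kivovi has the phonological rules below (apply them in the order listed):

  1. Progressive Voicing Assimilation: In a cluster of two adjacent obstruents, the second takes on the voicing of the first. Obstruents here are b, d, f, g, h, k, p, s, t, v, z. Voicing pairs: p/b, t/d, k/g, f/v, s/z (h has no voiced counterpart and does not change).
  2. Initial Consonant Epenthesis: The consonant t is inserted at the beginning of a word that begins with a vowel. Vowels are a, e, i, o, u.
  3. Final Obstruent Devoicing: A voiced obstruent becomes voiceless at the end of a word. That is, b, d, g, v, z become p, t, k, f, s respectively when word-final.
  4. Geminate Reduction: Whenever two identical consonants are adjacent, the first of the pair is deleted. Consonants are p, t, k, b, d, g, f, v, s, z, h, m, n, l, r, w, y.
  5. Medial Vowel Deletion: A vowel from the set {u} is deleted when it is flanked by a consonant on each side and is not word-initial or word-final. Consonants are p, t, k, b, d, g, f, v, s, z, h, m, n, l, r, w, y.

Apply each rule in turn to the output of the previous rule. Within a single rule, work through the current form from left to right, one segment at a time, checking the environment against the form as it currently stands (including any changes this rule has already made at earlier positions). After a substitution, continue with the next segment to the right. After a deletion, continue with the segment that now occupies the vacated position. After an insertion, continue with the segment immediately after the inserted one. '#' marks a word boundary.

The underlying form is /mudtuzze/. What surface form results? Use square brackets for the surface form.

[mdze]

1 Progressive Voicing Assimilation: [mudtuzze] → [mudduzze]
2 Initial Consonant Epenthesis: no change — [mudduzze]
3 Final Obstruent Devoicing: no change — [mudduzze]
4 Geminate Reduction: [mudduzze] → [muduze]
5 Medial Vowel Deletion: [muduze] → [mdze]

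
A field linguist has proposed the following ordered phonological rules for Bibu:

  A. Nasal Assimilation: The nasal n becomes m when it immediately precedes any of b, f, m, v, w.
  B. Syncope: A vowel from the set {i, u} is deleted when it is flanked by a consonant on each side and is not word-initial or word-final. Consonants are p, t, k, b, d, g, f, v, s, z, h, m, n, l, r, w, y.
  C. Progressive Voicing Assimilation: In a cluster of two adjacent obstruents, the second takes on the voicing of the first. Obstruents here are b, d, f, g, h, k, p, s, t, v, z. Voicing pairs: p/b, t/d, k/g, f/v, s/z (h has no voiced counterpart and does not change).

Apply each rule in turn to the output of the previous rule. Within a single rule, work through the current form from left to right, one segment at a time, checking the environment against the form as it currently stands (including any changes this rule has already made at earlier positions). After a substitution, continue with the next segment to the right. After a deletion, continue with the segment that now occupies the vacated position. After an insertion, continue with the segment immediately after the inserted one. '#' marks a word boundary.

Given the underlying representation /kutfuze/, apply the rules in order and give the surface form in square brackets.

A Nasal Assimilation: no change — [kutfuze]
B Syncope: [kutfuze] → [ktfze]
C Progressive Voicing Assimilation: [ktfze] → [ktfse]

[ktfse]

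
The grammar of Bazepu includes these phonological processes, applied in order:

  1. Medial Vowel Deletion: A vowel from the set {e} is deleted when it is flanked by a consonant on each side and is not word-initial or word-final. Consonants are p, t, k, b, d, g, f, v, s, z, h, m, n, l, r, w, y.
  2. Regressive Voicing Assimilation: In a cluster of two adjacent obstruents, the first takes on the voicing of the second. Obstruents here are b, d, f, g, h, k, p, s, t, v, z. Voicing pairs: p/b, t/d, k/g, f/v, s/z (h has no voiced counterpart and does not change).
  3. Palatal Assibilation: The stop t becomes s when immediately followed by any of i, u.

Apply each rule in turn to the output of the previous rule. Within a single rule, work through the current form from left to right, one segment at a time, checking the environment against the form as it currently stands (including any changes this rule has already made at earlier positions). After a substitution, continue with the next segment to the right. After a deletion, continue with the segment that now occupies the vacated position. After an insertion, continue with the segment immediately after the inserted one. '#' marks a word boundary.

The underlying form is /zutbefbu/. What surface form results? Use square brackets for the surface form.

[zudpvbu]

1 Medial Vowel Deletion: [zutbefbu] → [zutbfbu]
2 Regressive Voicing Assimilation: [zutbfbu] → [zudpvbu]
3 Palatal Assibilation: no change — [zudpvbu]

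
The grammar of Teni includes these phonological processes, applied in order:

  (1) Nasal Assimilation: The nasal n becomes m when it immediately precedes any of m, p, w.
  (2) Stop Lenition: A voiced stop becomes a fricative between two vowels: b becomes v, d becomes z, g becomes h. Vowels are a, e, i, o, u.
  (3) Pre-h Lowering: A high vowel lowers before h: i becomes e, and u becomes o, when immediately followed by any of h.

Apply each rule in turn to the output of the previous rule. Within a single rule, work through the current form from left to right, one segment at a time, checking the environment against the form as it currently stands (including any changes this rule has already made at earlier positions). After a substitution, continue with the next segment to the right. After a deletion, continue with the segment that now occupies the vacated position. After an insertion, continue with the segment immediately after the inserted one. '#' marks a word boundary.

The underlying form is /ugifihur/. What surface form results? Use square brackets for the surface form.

[ohifehur]

(1) Nasal Assimilation: no change — [ugifihur]
(2) Stop Lenition: [ugifihur] → [uhifihur]
(3) Pre-h Lowering: [uhifihur] → [ohifehur]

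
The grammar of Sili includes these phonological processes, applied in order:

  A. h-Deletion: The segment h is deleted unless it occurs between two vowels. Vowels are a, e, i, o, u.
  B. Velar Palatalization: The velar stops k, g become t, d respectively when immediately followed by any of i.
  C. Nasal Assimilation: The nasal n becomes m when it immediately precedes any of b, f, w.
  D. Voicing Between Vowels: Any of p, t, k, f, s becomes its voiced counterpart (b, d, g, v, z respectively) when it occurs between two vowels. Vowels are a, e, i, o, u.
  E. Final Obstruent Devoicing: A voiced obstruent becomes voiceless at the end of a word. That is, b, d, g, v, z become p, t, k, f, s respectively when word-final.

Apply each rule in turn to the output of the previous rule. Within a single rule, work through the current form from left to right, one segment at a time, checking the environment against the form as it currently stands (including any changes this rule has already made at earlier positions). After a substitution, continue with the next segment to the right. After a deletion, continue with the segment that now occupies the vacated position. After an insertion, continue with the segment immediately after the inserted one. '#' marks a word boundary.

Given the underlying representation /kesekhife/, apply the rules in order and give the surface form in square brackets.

[kezedive]

A h-Deletion: [kesekhife] → [kesekife]
B Velar Palatalization: [kesekife] → [kesetife]
C Nasal Assimilation: no change — [kesetife]
D Voicing Between Vowels: [kesetife] → [kezedive]
E Final Obstruent Devoicing: no change — [kezedive]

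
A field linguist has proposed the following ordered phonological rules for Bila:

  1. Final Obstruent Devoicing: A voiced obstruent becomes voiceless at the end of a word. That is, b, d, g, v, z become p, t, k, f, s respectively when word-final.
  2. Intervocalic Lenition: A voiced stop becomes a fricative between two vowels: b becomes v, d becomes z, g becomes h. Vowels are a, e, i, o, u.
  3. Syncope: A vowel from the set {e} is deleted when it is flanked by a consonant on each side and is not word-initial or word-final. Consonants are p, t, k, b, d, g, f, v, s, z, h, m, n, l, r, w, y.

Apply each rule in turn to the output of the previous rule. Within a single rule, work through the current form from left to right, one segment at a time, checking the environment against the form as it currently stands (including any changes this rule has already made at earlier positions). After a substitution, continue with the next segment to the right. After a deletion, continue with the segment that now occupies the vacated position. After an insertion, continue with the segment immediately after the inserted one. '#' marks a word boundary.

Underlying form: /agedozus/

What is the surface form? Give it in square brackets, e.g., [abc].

1 Final Obstruent Devoicing: no change — [agedozus]
2 Intervocalic Lenition: [agedozus] → [ahezozus]
3 Syncope: [ahezozus] → [ahzozus]

[ahzozus]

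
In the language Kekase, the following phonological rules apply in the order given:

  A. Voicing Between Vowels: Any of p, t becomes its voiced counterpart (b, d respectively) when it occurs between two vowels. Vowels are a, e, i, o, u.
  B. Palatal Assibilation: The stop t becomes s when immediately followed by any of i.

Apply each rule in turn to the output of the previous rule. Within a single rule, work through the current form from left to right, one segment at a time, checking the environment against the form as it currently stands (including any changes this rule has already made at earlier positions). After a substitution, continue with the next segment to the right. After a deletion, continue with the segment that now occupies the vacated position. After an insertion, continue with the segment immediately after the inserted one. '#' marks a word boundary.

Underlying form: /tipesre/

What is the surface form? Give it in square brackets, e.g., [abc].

A Voicing Between Vowels: [tipesre] → [tibesre]
B Palatal Assibilation: [tibesre] → [sibesre]

[sibesre]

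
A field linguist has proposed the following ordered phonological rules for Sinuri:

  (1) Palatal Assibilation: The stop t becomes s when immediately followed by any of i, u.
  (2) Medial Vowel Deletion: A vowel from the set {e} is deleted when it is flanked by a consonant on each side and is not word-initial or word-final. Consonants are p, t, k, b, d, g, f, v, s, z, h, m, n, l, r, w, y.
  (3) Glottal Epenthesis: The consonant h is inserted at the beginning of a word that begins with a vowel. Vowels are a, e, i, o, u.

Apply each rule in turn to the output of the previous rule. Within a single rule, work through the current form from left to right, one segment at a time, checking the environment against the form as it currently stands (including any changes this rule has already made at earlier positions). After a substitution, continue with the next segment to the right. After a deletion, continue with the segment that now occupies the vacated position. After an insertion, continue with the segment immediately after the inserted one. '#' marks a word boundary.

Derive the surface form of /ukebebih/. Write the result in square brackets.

[hukbbih]

(1) Palatal Assibilation: no change — [ukebebih]
(2) Medial Vowel Deletion: [ukebebih] → [ukbbih]
(3) Glottal Epenthesis: [ukbbih] → [hukbbih]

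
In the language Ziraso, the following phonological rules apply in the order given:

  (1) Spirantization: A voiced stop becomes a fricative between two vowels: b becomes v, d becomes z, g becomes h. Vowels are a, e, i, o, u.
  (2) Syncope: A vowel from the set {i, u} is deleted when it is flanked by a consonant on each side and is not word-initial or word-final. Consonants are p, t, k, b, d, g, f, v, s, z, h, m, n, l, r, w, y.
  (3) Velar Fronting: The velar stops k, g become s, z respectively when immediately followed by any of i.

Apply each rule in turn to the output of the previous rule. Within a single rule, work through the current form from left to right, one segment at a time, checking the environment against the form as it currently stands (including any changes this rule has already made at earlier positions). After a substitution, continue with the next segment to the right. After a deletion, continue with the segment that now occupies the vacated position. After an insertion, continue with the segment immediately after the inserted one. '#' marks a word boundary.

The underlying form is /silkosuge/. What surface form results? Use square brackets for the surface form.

(1) Spirantization: [silkosuge] → [silkosuhe]
(2) Syncope: [silkosuhe] → [slkoshe]
(3) Velar Fronting: no change — [slkoshe]

[slkoshe]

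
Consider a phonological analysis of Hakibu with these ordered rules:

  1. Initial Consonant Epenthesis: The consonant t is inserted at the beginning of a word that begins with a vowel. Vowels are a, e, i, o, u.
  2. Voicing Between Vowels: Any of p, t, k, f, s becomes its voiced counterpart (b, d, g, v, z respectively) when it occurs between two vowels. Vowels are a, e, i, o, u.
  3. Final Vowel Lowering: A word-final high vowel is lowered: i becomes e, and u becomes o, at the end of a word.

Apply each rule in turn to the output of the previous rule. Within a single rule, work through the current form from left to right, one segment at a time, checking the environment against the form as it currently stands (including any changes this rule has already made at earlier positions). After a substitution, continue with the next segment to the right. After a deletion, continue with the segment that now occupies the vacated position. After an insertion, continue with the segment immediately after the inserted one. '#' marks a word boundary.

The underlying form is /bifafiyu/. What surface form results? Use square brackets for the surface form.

[bivaviyo]

1 Initial Consonant Epenthesis: no change — [bifafiyu]
2 Voicing Between Vowels: [bifafiyu] → [bivaviyu]
3 Final Vowel Lowering: [bivaviyu] → [bivaviyo]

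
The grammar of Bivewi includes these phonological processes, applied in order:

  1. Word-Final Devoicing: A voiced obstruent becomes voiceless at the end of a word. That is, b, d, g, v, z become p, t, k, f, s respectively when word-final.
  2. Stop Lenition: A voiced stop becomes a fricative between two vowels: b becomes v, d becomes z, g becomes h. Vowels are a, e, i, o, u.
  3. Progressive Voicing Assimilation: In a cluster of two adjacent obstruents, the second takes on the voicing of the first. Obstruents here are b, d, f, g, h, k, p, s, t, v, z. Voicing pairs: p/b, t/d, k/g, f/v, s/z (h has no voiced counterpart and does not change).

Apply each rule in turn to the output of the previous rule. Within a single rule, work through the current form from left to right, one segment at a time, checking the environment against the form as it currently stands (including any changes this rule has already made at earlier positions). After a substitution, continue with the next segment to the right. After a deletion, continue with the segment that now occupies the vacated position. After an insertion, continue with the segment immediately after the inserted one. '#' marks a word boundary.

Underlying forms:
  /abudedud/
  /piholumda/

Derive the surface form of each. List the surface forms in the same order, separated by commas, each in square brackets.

/abudedud/:
  1 Word-Final Devoicing: [abudedud] → [abudedut]
  2 Stop Lenition: [abudedut] → [avuzezut]
  3 Progressive Voicing Assimilation: no change — [avuzezut]
/piholumda/:
  1 Word-Final Devoicing: no change — [piholumda]
  2 Stop Lenition: no change — [piholumda]
  3 Progressive Voicing Assimilation: no change — [piholumda]

[avuzezut], [piholumda]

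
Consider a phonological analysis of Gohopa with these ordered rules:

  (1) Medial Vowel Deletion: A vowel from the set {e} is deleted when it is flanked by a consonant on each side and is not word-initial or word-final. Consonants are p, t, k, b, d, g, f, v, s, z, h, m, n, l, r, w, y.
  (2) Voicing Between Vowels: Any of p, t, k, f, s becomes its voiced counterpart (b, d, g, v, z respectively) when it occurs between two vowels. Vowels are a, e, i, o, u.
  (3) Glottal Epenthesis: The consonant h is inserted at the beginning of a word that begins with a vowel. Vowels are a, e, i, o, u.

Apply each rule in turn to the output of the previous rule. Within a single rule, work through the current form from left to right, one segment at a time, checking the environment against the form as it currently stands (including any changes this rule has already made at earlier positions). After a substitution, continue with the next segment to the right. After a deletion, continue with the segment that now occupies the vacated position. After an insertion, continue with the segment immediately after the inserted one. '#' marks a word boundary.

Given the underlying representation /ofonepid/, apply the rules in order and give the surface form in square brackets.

(1) Medial Vowel Deletion: [ofonepid] → [ofonpid]
(2) Voicing Between Vowels: [ofonpid] → [ovonpid]
(3) Glottal Epenthesis: [ovonpid] → [hovonpid]

[hovonpid]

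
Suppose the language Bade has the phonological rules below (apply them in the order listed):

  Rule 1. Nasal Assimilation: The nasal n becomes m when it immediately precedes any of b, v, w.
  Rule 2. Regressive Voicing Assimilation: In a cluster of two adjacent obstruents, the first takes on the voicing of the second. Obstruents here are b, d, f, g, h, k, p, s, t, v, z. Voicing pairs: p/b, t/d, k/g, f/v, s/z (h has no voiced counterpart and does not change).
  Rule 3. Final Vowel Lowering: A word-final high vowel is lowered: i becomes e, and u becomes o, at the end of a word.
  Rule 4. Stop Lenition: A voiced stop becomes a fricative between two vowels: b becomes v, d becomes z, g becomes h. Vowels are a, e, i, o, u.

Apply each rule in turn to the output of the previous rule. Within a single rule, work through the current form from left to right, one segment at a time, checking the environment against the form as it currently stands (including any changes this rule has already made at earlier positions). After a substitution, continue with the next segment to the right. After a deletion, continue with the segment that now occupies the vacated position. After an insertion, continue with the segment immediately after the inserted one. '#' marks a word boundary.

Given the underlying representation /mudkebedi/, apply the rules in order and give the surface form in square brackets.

Rule 1 Nasal Assimilation: no change — [mudkebedi]
Rule 2 Regressive Voicing Assimilation: [mudkebedi] → [mutkebedi]
Rule 3 Final Vowel Lowering: [mutkebedi] → [mutkebede]
Rule 4 Stop Lenition: [mutkebede] → [mutkeveze]

[mutkeveze]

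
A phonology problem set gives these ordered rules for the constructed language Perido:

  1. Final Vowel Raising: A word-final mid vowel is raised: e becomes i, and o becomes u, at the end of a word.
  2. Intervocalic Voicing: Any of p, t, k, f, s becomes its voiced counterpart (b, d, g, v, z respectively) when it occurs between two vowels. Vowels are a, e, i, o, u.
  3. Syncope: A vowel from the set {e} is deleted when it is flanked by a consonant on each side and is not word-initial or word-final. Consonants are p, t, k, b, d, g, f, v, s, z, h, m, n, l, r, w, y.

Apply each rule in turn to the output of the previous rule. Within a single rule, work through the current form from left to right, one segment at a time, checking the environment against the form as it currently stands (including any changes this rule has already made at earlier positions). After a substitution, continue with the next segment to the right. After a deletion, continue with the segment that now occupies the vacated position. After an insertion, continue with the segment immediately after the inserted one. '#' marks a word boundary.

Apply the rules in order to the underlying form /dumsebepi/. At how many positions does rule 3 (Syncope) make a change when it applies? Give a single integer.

2

1 Final Vowel Raising: no change — [dumsebepi]
2 Intervocalic Voicing: [dumsebepi] → [dumsebebi]
3 Syncope: [dumsebebi] → [dumsbbi]
Rule 3 changed 2 position(s).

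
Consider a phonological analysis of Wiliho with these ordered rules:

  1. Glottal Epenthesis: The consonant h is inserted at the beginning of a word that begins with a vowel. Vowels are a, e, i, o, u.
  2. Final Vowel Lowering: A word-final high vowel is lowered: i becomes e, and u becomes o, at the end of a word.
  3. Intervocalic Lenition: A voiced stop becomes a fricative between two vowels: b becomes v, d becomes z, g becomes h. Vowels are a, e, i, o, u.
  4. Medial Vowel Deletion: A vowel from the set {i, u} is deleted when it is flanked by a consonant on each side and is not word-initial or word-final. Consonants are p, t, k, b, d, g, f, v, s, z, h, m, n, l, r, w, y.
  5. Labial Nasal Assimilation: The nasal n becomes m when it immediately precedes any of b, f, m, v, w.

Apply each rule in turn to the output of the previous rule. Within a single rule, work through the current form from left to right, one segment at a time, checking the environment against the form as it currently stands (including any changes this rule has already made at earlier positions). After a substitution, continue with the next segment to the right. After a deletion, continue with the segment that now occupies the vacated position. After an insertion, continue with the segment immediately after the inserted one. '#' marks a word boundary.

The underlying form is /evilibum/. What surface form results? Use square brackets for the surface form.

[hevlvm]

1 Glottal Epenthesis: [evilibum] → [hevilibum]
2 Final Vowel Lowering: no change — [hevilibum]
3 Intervocalic Lenition: [hevilibum] → [hevilivum]
4 Medial Vowel Deletion: [hevilivum] → [hevlvm]
5 Labial Nasal Assimilation: no change — [hevlvm]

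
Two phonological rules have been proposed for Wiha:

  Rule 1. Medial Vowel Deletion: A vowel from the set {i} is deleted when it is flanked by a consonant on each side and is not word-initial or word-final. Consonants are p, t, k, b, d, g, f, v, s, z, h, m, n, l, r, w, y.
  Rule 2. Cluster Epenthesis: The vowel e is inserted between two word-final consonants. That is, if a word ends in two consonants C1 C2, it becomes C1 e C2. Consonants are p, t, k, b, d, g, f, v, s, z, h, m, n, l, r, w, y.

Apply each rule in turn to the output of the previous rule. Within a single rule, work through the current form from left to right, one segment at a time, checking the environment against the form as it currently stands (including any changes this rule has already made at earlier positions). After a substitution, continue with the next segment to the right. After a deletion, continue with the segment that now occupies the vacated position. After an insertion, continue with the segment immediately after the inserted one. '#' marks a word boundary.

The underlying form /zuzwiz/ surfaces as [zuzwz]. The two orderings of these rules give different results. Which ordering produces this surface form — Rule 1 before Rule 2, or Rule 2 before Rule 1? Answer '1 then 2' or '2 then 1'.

Order 1 then 2:
  1 Medial Vowel Deletion: [zuzwiz] → [zuzwz]
  2 Cluster Epenthesis: [zuzwz] → [zuzwez]
  result: [zuzwez]
Order 2 then 1:
  2 Cluster Epenthesis: no change — [zuzwiz]
  1 Medial Vowel Deletion: [zuzwiz] → [zuzwz]
  result: [zuzwz]

2 then 1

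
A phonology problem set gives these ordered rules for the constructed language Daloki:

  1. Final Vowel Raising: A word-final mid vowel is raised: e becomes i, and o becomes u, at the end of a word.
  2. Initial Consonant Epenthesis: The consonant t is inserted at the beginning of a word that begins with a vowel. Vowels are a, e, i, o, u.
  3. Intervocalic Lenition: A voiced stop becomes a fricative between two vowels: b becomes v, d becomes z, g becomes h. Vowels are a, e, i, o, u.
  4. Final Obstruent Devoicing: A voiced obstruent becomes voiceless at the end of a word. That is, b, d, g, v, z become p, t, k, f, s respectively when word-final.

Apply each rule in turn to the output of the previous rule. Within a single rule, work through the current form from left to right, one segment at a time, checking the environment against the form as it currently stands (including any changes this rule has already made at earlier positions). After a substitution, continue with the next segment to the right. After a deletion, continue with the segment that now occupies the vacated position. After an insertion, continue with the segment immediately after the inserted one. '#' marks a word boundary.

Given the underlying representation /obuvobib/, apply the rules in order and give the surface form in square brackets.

1 Final Vowel Raising: no change — [obuvobib]
2 Initial Consonant Epenthesis: [obuvobib] → [tobuvobib]
3 Intervocalic Lenition: [tobuvobib] → [tovuvovib]
4 Final Obstruent Devoicing: [tovuvovib] → [tovuvovip]

[tovuvovip]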